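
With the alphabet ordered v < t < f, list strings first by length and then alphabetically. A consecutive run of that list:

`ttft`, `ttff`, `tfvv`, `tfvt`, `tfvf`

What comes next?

Find the rightmost character of tfvf below f, bump it to the next letter, and reset everything to its right to v.

tftv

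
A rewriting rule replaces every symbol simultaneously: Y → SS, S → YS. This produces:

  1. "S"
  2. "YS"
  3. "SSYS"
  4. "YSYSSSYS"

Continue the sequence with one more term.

SSYSSSYSYSYSSSYS

Expanding YSYSSSYS: Y→SS, S→YS, Y→SS, S→YS, S→YS, S→YS, Y→SS, S→YS. Concatenated: SS YS SS YS YS YS SS YS.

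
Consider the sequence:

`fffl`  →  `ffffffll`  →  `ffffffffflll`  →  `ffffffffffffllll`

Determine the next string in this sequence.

ffffffffffffffflllll

The n-th term is 3n f's then n l's (n = 1, 2, …).
For the next term, n = 5, so the run lengths are 15, 5.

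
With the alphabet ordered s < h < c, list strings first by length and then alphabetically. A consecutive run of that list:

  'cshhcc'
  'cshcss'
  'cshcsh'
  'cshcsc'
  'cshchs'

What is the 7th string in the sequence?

Stepping forward 2 times from cshchs: cshchs → cshchh, then the target.

cshchc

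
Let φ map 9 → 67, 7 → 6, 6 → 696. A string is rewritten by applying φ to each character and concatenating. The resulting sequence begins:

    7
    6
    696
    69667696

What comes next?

69667696696669667696

Rewriting each symbol of 69667696: 6→696, 9→67, 6→696, 6→696, 7→6, 6→696, 9→67, 6→696, which concatenates to 696 67 696 696 6 696 67 696.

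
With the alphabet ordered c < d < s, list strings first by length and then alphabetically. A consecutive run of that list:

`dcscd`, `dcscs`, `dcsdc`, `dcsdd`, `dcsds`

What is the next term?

dcssc

The successor of dcsds increments the rightmost position that isn't already s and resets every position after it to c.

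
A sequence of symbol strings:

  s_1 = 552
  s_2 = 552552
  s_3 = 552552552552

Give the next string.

Every step duplicates the string.
Doubling 552552552552:

552552552552552552552552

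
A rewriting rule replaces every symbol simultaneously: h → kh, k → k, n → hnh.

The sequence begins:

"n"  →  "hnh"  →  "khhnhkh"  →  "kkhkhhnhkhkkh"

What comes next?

Rewriting the 13 symbols of kkhkhhnhkhkkh one by one yields k k kh k kh kh hnh kh k kh k k kh; concatenated:

kkkhkkhkhhnhkhkkhkkkh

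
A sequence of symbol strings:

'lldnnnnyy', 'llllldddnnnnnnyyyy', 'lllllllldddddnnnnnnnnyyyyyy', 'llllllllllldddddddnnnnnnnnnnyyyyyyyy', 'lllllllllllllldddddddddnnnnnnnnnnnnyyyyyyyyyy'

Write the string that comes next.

llllllllllllllllldddddddddddnnnnnnnnnnnnnnyyyyyyyyyyyy

Term n consists of 3n-1 l's, followed by 2n-1 d's, followed by 2n+2 n's, followed by 2n y's (n = 1, 2, …).
At n = 6 the blocks have lengths 17, 11, 14, 12.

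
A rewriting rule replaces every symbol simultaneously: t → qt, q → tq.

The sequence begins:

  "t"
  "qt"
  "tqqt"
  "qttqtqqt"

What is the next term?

Apply φ to qttqtqqt symbol by symbol: q→tq, t→qt, t→qt, q→tq, t→qt, q→tq, q→tq, t→qt; joined: tq qt qt tq qt tq tq qt.

tqqtqttqqttqtqqt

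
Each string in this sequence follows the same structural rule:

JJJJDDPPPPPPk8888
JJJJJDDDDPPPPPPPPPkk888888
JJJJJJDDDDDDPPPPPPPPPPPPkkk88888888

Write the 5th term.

Term n consists of n+3 J's, followed by 2n D's, followed by 3n+3 P's, followed by n k's, followed by 2n+2 8's (n = 1, 2, …).
At n = 5 the blocks have lengths 8, 10, 18, 5, 12.

JJJJJJJJDDDDDDDDDDPPPPPPPPPPPPPPPPPPkkkkk888888888888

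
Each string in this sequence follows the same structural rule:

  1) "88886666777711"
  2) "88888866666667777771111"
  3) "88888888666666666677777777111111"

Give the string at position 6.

Term n consists of 2n+2 8's, followed by 3n+1 6's, followed by 2n+2 7's, followed by 2n 1's (n = 1, 2, …).
Setting n = 6 gives 14, 19, 14, 12 characters in each block.

88888888888888666666666666666666677777777777777111111111111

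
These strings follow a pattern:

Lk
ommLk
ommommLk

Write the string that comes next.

Every step adds omm at the front: s(k+1) = omm·s(k).
Applying this once more to ommommLk:

ommommommLk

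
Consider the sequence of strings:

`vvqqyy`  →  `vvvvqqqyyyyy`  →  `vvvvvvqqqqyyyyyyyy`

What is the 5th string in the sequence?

vvvvvvvvvvqqqqqqyyyyyyyyyyyyyy

Reading off run lengths: v runs 2, 4, 6; q runs 2, 3, 4; y runs 2, 5, 8 — each is linear in n (n = 1, 2, …).
For term 5, n = 5, so the run lengths are 10, 6, 14.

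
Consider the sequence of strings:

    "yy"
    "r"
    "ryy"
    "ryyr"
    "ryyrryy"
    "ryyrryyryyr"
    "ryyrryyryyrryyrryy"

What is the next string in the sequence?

ryyrryyryyrryyrryyryyrryyryyr

This is a Fibonacci-style word recurrence s(k) = s(k−1)·s(k−2): e.g. r·yy = ryy.
So term 8 is ryyrryyryyrryyrryy·ryyrryyryyr.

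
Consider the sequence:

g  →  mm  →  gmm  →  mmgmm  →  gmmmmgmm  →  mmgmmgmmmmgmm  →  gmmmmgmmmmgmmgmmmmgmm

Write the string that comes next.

mmgmmgmmmmgmmgmmmmgmmmmgmmgmmmmgmm

From term 3 onward, concatenate the second-to-last term with the last: g·mm = gmm, mm·gmm = mmgmm, …
Continuing: mmgmmgmmmmgmm · gmmmmgmmmmgmmgmmmmgmm gives term 8.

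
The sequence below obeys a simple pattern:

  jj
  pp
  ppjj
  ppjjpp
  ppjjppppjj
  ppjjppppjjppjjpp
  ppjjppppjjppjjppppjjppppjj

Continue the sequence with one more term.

Each term (from the third on) is the previous term followed by the one before it: term 3 = pp·jj = ppjj.
So term 8 is ppjjppppjjppjjppppjjppppjj·ppjjppppjjppjjpp.

ppjjppppjjppjjppppjjppppjjppjjppppjjppjjpp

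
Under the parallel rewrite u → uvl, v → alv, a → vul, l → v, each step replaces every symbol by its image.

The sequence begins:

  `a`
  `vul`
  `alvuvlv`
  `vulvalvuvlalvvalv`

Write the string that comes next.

Replace each of the 17 characters of vulvalvuvlalvvalv in place — alv uvl v alv vul v alv uvl alv v vul v alv alv vul v alv — and concatenate.

alvuvlvalvvulvalvuvlalvvvulvalvalvvulvalv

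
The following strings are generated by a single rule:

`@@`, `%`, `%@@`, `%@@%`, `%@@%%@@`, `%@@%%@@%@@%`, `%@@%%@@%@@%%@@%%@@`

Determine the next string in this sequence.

%@@%%@@%@@%%@@%%@@%@@%%@@%@@%

From term 3 onward, concatenate the last term with the second-to-last: %·@@ = %@@, %@@·% = %@@%, …
So term 8 is %@@%%@@%@@%%@@%%@@·%@@%%@@%@@%.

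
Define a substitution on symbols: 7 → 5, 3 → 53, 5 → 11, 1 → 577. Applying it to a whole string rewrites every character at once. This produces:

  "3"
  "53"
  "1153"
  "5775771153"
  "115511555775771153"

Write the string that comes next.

Rewriting the 18 symbols of 115511555775771153 one by one yields 577 577 11 11 577 577 11 11 11 5 5 11 5 5 577 577 11 53; concatenated:

57757711115775771111115511555775771153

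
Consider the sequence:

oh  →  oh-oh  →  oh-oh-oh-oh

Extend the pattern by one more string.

Every step duplicates the string with '-' between the halves.
Doubling oh-oh-oh-oh with '-' between the halves:

oh-oh-oh-oh-oh-oh-oh-oh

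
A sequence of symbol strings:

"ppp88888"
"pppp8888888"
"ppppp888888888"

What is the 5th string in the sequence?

Term n consists of n+1 p's, followed by 2n+1 8's, where the shown terms are n = 2, 3, 4.
Setting n = 6 gives 7, 13 characters in each block.

ppppppp8888888888888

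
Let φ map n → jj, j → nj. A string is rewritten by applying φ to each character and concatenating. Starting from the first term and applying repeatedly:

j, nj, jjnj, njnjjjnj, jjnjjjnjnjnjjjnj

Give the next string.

Rewriting the 16 symbols of jjnjjjnjnjnjjjnj one by one yields nj nj jj nj nj nj jj nj jj nj jj nj nj nj jj nj; concatenated:

njnjjjnjnjnjjjnjjjnjjjnjnjnjjjnj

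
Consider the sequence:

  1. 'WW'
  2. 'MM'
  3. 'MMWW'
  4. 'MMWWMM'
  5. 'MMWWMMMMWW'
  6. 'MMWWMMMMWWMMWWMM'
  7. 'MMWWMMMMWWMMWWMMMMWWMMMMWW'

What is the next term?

Each term (from the third on) is the previous term followed by the one before it: term 3 = MM·WW = MMWW.
The next term joins MMWWMMMMWWMMWWMMMMWWMMMMWW and MMWWMMMMWWMMWWMM.

MMWWMMMMWWMMWWMMMMWWMMMMWWMMWWMMMMWWMMWWMM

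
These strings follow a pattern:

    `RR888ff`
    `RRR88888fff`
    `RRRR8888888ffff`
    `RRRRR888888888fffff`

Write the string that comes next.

RRRRRR88888888888ffffff

The n-th term is n+1 R's then 2n+1 8's then n+1 f's (n = 1, 2, …).
Setting n = 5 gives 6, 11, 6 characters in each block.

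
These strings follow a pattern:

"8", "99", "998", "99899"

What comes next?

99899998

Each term (from the third on) is the previous term followed by the one before it: term 3 = 99·8 = 998.
The next term joins 99899 and 998.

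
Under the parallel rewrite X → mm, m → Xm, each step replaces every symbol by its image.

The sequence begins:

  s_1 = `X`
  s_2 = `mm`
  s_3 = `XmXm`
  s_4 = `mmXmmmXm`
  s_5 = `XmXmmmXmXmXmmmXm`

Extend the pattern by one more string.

Rewriting the 16 symbols of XmXmmmXmXmXmmmXm one by one yields mm Xm mm Xm Xm Xm mm Xm mm Xm mm Xm Xm Xm mm Xm; concatenated:

mmXmmmXmXmXmmmXmmmXmmmXmXmXmmmXm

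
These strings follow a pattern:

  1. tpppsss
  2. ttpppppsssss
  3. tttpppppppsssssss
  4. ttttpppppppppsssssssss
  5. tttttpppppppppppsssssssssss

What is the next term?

Reading off run lengths: t runs 1, 2, 3, 4, 5; p runs 3, 5, 7, 9, 11; s runs 3, 5, 7, 9, 11 — each is linear in n (n = 1, 2, …).
At n = 6 the blocks have lengths 6, 13, 13.

ttttttpppppppppppppsssssssssssss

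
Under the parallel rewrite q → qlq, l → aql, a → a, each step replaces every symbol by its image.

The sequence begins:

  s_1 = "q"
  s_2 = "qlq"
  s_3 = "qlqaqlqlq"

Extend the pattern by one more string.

Rewriting each symbol of qlqaqlqlq: q→qlq, l→aql, q→qlq, a→a, q→qlq, l→aql, q→qlq, l→aql, q→qlq, which concatenates to qlq aql qlq a qlq aql qlq aql qlq.

qlqaqlqlqaqlqaqlqlqaqlqlq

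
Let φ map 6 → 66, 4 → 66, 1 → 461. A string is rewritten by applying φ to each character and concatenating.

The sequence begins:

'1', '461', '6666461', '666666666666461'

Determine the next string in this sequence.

Replace each of the 15 characters of 666666666666461 in place — 66 66 66 66 66 66 66 66 66 66 66 66 66 66 461 — and concatenate.

6666666666666666666666666666461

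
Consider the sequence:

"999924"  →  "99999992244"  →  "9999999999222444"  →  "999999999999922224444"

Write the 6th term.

9999999999999999999222222444444

The n-th term is 3n+1 9's then n 2's then n 4's (n = 1, 2, …).
For term 6, n = 6, so the run lengths are 19, 6, 6.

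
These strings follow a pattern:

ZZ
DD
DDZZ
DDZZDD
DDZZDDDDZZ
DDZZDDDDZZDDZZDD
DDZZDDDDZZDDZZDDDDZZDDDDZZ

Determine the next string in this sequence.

Each term (from the third on) is the previous term followed by the one before it: term 3 = DD·ZZ = DDZZ.
So term 8 is DDZZDDDDZZDDZZDDDDZZDDDDZZ·DDZZDDDDZZDDZZDD.

DDZZDDDDZZDDZZDDDDZZDDDDZZDDZZDDDDZZDDZZDD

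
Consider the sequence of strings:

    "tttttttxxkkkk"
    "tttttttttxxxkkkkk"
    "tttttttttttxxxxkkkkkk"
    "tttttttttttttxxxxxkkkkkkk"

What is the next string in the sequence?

tttttttttttttttxxxxxxkkkkkkkk

Term n consists of 2n+1 t's, followed by n-1 x's, followed by n+1 k's, where the shown terms are n = 3, 4, 5, 6.
Setting n = 7 gives 15, 6, 8 characters in each block.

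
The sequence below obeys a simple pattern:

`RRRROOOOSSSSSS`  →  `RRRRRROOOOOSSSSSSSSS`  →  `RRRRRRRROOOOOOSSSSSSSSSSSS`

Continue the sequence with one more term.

Each string has the form R^{2n+2} O^{n+3} S^{3n+3} (n = 1, 2, …).
For the next term, n = 4, so the run lengths are 10, 7, 15.

RRRRRRRRRROOOOOOOSSSSSSSSSSSSSSS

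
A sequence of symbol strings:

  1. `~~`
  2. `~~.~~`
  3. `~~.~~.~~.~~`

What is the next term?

~~.~~.~~.~~.~~.~~.~~.~~

Every step duplicates the string with '.' between the halves.
One more doubling of ~~.~~.~~.~~ gives the answer.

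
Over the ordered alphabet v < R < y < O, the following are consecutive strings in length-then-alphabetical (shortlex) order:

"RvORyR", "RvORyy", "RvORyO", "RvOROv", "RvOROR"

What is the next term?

RvOROy

Treat RvOROR as a base-4 numeral over the given alphabet and add one, carrying through any trailing O's.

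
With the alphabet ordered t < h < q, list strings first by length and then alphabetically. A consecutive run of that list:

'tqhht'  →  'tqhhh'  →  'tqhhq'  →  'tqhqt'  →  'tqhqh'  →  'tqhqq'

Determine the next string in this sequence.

tqqtt

Find the rightmost character of tqhqq below q, bump it to the next letter, and reset everything to its right to t.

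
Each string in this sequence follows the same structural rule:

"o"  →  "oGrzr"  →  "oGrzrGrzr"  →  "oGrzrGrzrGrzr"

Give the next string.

Every step adds Grzr to the end: s(k+1) = s(k)·Grzr.
One more step from oGrzrGrzrGrzr gives the answer.

oGrzrGrzrGrzrGrzr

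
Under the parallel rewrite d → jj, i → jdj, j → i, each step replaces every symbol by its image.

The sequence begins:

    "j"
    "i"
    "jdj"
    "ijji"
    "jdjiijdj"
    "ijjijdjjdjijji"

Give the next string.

Replace each of the 14 characters of ijjijdjjdjijji in place — jdj i i jdj i jj i i jj i jdj i i jdj — and concatenate.

jdjiijdjijjiijjijdjiijdj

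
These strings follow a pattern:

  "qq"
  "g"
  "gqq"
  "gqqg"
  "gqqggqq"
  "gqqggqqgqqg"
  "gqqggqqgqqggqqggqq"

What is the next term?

gqqggqqgqqggqqggqqgqqggqqgqqg

This is a Fibonacci-style word recurrence s(k) = s(k−1)·s(k−2): e.g. g·qq = gqq.
The next term joins gqqggqqgqqggqqggqq and gqqggqqgqqg.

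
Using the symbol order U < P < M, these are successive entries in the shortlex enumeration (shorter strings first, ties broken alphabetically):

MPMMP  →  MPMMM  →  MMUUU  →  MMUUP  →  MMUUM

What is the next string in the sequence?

MMUPU

Treat MMUUM as a base-3 numeral over the given alphabet and add one, carrying through any trailing M's.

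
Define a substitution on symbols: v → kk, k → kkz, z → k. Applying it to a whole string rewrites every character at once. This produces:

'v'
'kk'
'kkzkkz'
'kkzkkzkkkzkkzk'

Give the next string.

kkzkkzkkkzkkzkkkzkkzkkzkkkzkkzkkkz

φ(kkzkkzkkkzkkzk) expands symbol-by-symbol to kkz kkz k kkz kkz k kkz kkz kkz k kkz kkz k kkz; joining the 14 pieces gives the next term.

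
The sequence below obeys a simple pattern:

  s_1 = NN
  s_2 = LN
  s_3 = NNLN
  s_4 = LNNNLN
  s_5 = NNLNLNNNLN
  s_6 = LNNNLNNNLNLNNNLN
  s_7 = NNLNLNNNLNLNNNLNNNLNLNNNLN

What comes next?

Each term (from the third on) is the two preceding terms concatenated in order: term 3 = NN·LN = NNLN.
The next term joins LNNNLNNNLNLNNNLN and NNLNLNNNLNLNNNLNNNLNLNNNLN.

LNNNLNNNLNLNNNLNNNLNLNNNLNLNNNLNNNLNLNNNLN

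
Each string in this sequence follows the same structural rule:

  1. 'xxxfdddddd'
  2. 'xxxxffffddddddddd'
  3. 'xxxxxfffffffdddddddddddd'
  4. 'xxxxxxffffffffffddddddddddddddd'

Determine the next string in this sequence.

Term n consists of n+2 x's, followed by 3n-2 f's, followed by 3n+3 d's (n = 1, 2, …).
At n = 5 the blocks have lengths 7, 13, 18.

xxxxxxxfffffffffffffdddddddddddddddddd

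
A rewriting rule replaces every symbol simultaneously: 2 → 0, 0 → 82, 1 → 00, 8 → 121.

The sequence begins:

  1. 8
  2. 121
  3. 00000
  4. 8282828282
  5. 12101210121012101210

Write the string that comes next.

Rewriting the 20 symbols of 12101210121012101210 one by one yields 00 0 00 82 00 0 00 82 00 0 00 82 00 0 00 82 00 0 00 82; concatenated:

00000820000082000008200000820000082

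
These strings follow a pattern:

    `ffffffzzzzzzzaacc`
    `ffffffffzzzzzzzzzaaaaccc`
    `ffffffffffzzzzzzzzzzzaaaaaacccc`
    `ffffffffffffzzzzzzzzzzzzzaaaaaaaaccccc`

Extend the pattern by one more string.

ffffffffffffffzzzzzzzzzzzzzzzaaaaaaaaaacccccc

Reading off run lengths: f runs 6, 8, 10, 12; z runs 7, 9, 11, 13; a runs 2, 4, 6, 8; c runs 2, 3, 4, 5 — each is linear in n, where the shown terms are n = 2, 3, 4, 5.
At n = 6 the blocks have lengths 14, 15, 10, 6.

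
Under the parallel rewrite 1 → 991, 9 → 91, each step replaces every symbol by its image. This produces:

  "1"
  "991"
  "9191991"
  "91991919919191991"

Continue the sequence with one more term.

91991919199191991919199191991919919191991

Replace each of the 17 characters of 91991919919191991 in place — 91 991 91 91 991 91 991 91 91 991 91 991 91 991 91 91 991 — and concatenate.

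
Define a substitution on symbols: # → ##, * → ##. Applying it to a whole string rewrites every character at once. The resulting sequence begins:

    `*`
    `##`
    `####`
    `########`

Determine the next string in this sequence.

Apply φ to ######## symbol by symbol: #→##, #→##, #→##, #→##, #→##, #→##, #→##, #→##; joined: ## ## ## ## ## ## ## ##.

################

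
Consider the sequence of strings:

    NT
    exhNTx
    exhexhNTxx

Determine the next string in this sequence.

s(k+1) = exh·s(k)·x, so each term gains exh as a prefix and x as a suffix.
One more step from exhexhNTxx gives the answer.

exhexhexhNTxxx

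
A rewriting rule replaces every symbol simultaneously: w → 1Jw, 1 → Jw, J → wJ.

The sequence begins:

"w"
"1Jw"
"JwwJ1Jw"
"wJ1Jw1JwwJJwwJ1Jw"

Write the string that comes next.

1JwwJJwwJ1JwJwwJ1Jw1JwwJwJ1Jw1JwwJJwwJ1Jw

Replace each of the 17 characters of wJ1Jw1JwwJJwwJ1Jw in place — 1Jw wJ Jw wJ 1Jw Jw wJ 1Jw 1Jw wJ wJ 1Jw 1Jw wJ Jw wJ 1Jw — and concatenate.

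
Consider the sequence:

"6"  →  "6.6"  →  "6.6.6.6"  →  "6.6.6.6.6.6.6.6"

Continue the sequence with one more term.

6.6.6.6.6.6.6.6.6.6.6.6.6.6.6.6

Every step duplicates the string with '.' between the halves.
So the next term is two copies of 6.6.6.6.6.6.6.6 with '.' between the halves.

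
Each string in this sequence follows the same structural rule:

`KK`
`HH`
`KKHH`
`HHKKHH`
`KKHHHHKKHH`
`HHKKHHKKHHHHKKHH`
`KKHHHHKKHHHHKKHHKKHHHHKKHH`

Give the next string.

Each term (from the third on) is the two preceding terms concatenated in order: term 3 = KK·HH = KKHH.
The next term joins HHKKHHKKHHHHKKHH and KKHHHHKKHHHHKKHHKKHHHHKKHH.

HHKKHHKKHHHHKKHHKKHHHHKKHHHHKKHHKKHHHHKKHH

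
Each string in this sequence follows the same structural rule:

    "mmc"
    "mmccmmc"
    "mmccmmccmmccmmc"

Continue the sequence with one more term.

mmccmmccmmccmmccmmccmmccmmccmmc

Each string is two copies of the previous one joined by 'c'.
So the next term is two copies of mmccmmccmmccmmc with 'c' between the halves.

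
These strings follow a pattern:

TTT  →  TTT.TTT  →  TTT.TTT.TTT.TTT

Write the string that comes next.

Each string is two copies of the previous one joined by '.'.
Doubling TTT.TTT.TTT.TTT with '.' between the halves:

TTT.TTT.TTT.TTT.TTT.TTT.TTT.TTT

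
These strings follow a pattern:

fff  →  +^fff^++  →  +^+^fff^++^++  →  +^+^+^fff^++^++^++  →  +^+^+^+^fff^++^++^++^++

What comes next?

s(k+1) = +^·s(k)·^++, so each term gains +^ as a prefix and ^++ as a suffix.
Applying this once more to +^+^+^+^fff^++^++^++^++:

+^+^+^+^+^fff^++^++^++^++^++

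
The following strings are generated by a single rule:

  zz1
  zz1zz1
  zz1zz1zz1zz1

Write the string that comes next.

s(k+1) = s(k)·s(k) — each term doubles the last.
So the next term is two copies of zz1zz1zz1zz1.

zz1zz1zz1zz1zz1zz1zz1zz1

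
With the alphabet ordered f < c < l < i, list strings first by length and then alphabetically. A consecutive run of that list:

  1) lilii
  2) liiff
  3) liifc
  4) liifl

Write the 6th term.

Stepping forward 2 times from liifl: liifl → liifi, then the target.

liicf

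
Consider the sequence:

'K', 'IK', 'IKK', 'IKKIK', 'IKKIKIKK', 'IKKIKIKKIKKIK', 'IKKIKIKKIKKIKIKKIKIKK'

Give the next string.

IKKIKIKKIKKIKIKKIKIKKIKKIKIKKIKKIK

From term 3 onward, concatenate the last term with the second-to-last: IK·K = IKK, IKK·IK = IKKIK, …
So term 8 is IKKIKIKKIKKIKIKKIKIKK·IKKIKIKKIKKIK.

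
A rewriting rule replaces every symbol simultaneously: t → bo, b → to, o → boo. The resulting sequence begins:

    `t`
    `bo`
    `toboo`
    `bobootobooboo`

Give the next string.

tobootobooboobobootoboobootobooboo

Applying the rule to each of the 13 symbols of bobootobooboo gives the pieces to boo to boo boo bo boo to boo boo to boo boo, which concatenate to the answer.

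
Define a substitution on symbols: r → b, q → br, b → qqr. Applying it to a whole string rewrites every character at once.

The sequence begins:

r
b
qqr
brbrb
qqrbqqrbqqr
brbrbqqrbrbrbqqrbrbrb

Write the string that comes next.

Replace each of the 21 characters of brbrbqqrbrbrbqqrbrbrb in place — qqr b qqr b qqr br br b qqr b qqr b qqr br br b qqr b qqr b qqr — and concatenate.

qqrbqqrbqqrbrbrbqqrbqqrbqqrbrbrbqqrbqqrbqqr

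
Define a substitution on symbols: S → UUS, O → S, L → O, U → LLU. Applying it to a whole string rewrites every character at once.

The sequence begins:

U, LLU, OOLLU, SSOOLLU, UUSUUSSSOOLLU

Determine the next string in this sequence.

Replace each of the 13 characters of UUSUUSSSOOLLU in place — LLU LLU UUS LLU LLU UUS UUS UUS S S O O LLU — and concatenate.

LLULLUUUSLLULLUUUSUUSUUSSSOOLLU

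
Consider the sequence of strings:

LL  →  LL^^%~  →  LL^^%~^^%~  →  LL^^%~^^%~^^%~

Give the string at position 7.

Every step adds ^^%~ to the end: s(k+1) = s(k)·^^%~.
From LL^^%~^^%~^^%~, 3 further steps: LL^^%~^^%~^^%~ → LL^^%~^^%~^^%~^^%~ → LL^^%~^^%~^^%~^^%~^^%~ → (answer).

LL^^%~^^%~^^%~^^%~^^%~^^%~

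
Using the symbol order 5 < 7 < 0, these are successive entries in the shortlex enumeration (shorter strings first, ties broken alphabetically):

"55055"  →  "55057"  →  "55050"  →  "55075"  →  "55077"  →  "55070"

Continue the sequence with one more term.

55005

Treat 55070 as a base-3 numeral over the given alphabet and add one, carrying through any trailing 0's.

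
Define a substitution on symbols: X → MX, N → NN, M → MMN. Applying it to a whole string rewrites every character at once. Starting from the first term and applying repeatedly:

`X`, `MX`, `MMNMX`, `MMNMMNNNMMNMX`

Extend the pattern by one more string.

Rewriting the 13 symbols of MMNMMNNNMMNMX one by one yields MMN MMN NN MMN MMN NN NN NN MMN MMN NN MMN MX; concatenated:

MMNMMNNNMMNMMNNNNNNNMMNMMNNNMMNMX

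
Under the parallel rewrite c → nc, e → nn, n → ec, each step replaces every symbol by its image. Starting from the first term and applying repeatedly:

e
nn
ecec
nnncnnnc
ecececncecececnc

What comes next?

nnncnnncnnncecncnnncnnncnnncecnc

Applying the rule to each of the 16 symbols of ecececncecececnc gives the pieces nn nc nn nc nn nc ec nc nn nc nn nc nn nc ec nc, which concatenate to the answer.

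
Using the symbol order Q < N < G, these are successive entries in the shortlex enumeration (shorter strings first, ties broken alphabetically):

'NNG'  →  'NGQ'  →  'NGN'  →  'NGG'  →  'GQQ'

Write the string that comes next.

Treat GQQ as a base-3 numeral over the given alphabet and add one, carrying through any trailing G's.

GQN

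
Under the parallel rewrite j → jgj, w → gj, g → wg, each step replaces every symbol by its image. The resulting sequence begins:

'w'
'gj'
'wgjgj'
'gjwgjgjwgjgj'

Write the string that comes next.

Rewriting each symbol of gjwgjgjwgjgj: g→wg, j→jgj, w→gj, g→wg, j→jgj, g→wg, j→jgj, w→gj, g→wg, j→jgj, g→wg, j→jgj, which concatenates to wg jgj gj wg jgj wg jgj gj wg jgj wg jgj.

wgjgjgjwgjgjwgjgjgjwgjgjwgjgj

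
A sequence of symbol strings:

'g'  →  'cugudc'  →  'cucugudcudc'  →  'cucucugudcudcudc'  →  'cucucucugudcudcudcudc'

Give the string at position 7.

cucucucucucugudcudcudcudcudcudc

Every step adds cu to the front and udc to the end of the previous string.
From cucucucugudcudcudcudc, 2 further steps: cucucucugudcudcudcudc → cucucucucugudcudcudcudcudc → (answer).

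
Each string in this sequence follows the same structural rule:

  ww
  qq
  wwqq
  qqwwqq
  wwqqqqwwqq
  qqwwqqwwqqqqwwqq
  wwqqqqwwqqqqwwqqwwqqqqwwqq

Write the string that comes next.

From term 3 onward, concatenate the second-to-last term with the last: ww·qq = wwqq, qq·wwqq = qqwwqq, …
Continuing: qqwwqqwwqqqqwwqq · wwqqqqwwqqqqwwqqwwqqqqwwqq gives term 8.

qqwwqqwwqqqqwwqqwwqqqqwwqqqqwwqqwwqqqqwwqq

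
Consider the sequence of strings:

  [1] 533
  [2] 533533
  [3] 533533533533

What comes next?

533533533533533533533533

Each string is two copies of the previous one concatenated.
One more doubling of 533533533533 gives the answer.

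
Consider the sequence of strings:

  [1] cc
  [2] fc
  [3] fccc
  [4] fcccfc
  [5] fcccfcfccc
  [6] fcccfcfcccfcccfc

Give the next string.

fcccfcfcccfcccfcfcccfcfccc

Each term (from the third on) is the previous term followed by the one before it: term 3 = fc·cc = fccc.
So term 7 is fcccfcfcccfcccfc·fcccfcfccc.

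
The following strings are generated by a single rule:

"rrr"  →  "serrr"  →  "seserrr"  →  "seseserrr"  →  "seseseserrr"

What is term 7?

seseseseseserrr

Every step adds se at the front: s(k+1) = se·s(k).
From seseseserrr, 2 further steps: seseseserrr → seseseseserrr → (answer).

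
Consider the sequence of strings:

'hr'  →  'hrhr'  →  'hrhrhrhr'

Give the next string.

hrhrhrhrhrhrhrhr

Every step duplicates the string.
One more doubling of hrhrhrhr gives the answer.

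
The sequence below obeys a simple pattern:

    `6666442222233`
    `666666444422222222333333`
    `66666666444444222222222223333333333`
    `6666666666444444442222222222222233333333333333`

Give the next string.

Each string has the form 6^{2n+2} 4^{2n} 2^{3n+2} 3^{4n-2} (n = 1, 2, …).
For the next term, n = 5, so the run lengths are 12, 10, 17, 18.

666666666666444444444422222222222222222333333333333333333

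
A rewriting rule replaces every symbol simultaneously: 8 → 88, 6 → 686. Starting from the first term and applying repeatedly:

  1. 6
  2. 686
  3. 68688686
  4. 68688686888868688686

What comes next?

φ(68688686888868688686) expands symbol-by-symbol to 686 88 686 88 88 686 88 686 88 88 88 88 686 88 686 88 88 686 88 686; joining the 20 pieces gives the next term.

686886868888686886868888888868688686888868688686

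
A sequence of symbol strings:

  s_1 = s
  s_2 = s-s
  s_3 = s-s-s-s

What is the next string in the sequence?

s-s-s-s-s-s-s-s

s(k+1) = s(k)·-·s(k) — each term doubles the last with '-' between the halves.
One more doubling of s-s-s-s gives the answer.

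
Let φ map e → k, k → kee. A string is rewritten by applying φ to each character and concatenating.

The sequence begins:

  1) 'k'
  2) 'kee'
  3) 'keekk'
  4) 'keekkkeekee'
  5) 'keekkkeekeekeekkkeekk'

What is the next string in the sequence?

Rewriting the 21 symbols of keekkkeekeekeekkkeekk one by one yields kee k k kee kee kee k k kee k k kee k k kee kee kee k k kee kee; concatenated:

keekkkeekeekeekkkeekkkeekkkeekeekeekkkeekee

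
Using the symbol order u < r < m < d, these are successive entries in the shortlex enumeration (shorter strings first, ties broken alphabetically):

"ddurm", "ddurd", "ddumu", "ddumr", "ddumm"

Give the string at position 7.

ddudu

Continuing the enumeration 2 steps past ddumm: ddumm → ddumd → (answer).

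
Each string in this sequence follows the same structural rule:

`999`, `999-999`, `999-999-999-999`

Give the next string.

s(k+1) = s(k)·-·s(k) — each term doubles the last with '-' between the halves.
Doubling 999-999-999-999 with '-' between the halves:

999-999-999-999-999-999-999-999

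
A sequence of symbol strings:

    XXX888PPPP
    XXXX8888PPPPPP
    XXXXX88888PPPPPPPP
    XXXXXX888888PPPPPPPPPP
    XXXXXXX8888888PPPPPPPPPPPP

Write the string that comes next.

XXXXXXXX88888888PPPPPPPPPPPPPP

The n-th term is n+1 X's then n+1 8's then 2n P's, where the shown terms are n = 2, 3, 4, 5, 6.
For the next term, n = 7, so the run lengths are 8, 8, 14.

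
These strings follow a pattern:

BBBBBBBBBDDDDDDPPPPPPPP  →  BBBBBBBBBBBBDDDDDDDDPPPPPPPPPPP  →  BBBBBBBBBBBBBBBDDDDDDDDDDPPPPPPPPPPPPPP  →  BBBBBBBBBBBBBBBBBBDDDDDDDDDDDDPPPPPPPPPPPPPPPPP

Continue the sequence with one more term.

The n-th term is 3n B's then 2n D's then 3n-1 P's, where the shown terms are n = 3, 4, 5, 6.
At n = 7 the blocks have lengths 21, 14, 20.

BBBBBBBBBBBBBBBBBBBBBDDDDDDDDDDDDDDPPPPPPPPPPPPPPPPPPPP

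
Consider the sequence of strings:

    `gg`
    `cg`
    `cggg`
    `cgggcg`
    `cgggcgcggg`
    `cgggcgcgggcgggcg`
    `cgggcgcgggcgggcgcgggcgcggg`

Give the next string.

cgggcgcgggcgggcgcgggcgcgggcgggcgcgggcgggcg

This is a Fibonacci-style word recurrence s(k) = s(k−1)·s(k−2): e.g. cg·gg = cggg.
The next term joins cgggcgcgggcgggcgcgggcgcggg and cgggcgcgggcgggcg.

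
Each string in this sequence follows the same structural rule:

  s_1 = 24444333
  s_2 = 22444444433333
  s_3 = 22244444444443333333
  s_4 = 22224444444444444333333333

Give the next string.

Term n consists of n 2's, followed by 3n+1 4's, followed by 2n+1 3's (n = 1, 2, …).
Setting n = 5 gives 5, 16, 11 characters in each block.

22222444444444444444433333333333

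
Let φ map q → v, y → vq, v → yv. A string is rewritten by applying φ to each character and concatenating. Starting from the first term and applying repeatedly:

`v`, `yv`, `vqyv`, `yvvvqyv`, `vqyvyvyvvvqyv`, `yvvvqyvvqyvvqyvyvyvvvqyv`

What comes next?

Rewriting the 24 symbols of yvvvqyvvqyvvqyvyvyvvvqyv one by one yields vq yv yv yv v vq yv yv v vq yv yv v vq yv vq yv vq yv yv yv v vq yv; concatenated:

vqyvyvyvvvqyvyvvvqyvyvvvqyvvqyvvqyvyvyvvvqyv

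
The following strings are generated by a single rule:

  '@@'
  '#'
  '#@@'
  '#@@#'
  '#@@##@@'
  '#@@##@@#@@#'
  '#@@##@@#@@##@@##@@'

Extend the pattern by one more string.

#@@##@@#@@##@@##@@#@@##@@#@@#

Each term (from the third on) is the previous term followed by the one before it: term 3 = #·@@ = #@@.
The next term joins #@@##@@#@@##@@##@@ and #@@##@@#@@#.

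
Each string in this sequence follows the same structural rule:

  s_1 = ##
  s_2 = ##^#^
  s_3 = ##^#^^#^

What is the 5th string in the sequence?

##^#^^#^^#^^#^

The strings grow by a fixed suffix ^#^ each time.
From ##^#^^#^, 2 further steps: ##^#^^#^ → ##^#^^#^^#^ → (answer).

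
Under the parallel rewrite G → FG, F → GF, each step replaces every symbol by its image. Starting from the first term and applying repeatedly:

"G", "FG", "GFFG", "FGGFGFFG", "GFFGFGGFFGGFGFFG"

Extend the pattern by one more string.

Rewriting the 16 symbols of GFFGFGGFFGGFGFFG one by one yields FG GF GF FG GF FG FG GF GF FG FG GF FG GF GF FG; concatenated:

FGGFGFFGGFFGFGGFGFFGFGGFFGGFGFFG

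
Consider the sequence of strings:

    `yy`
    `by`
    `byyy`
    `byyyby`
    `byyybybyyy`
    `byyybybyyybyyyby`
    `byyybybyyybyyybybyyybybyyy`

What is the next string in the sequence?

From term 3 onward, concatenate the last term with the second-to-last: by·yy = byyy, byyy·by = byyyby, …
The next term joins byyybybyyybyyybybyyybybyyy and byyybybyyybyyyby.

byyybybyyybyyybybyyybybyyybyyybybyyybyyyby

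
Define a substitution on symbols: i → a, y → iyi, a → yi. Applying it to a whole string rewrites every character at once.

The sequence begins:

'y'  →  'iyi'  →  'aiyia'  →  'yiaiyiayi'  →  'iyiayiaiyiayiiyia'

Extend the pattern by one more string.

aiyiayiiyiayiaiyiayiiyiaaiyiayi

φ(iyiayiaiyiayiiyia) expands symbol-by-symbol to a iyi a yi iyi a yi a iyi a yi iyi a a iyi a yi; joining the 17 pieces gives the next term.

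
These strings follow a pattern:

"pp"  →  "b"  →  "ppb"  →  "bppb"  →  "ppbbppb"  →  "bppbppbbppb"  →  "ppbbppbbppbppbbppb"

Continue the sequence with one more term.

bppbppbbppbppbbppbbppbppbbppb

This is a Fibonacci-style word recurrence s(k) = s(k−2)·s(k−1): e.g. pp·b = ppb.
The next term joins bppbppbbppb and ppbbppbbppbppbbppb.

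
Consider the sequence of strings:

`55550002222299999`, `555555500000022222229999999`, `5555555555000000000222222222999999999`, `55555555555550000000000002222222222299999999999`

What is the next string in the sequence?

Term n consists of 3n+1 5's, followed by 3n 0's, followed by 2n+3 2's, followed by 2n+3 9's (n = 1, 2, …).
At n = 5 the blocks have lengths 16, 15, 13, 13.

555555555555555500000000000000022222222222229999999999999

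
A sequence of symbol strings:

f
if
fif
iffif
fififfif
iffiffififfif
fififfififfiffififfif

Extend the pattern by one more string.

This is a Fibonacci-style word recurrence s(k) = s(k−2)·s(k−1): e.g. f·if = fif.
So term 8 is iffiffififfif·fififfififfiffififfif.

iffiffififfiffififfififfiffififfif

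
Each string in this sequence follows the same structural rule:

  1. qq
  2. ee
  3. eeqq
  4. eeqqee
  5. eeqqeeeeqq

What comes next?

Each term (from the third on) is the previous term followed by the one before it: term 3 = ee·qq = eeqq.
So term 6 is eeqqeeeeqq·eeqqee.

eeqqeeeeqqeeqqee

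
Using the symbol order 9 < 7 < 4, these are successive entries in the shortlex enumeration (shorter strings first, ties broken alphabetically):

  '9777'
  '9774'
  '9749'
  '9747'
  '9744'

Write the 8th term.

9494

Stepping forward 3 times from 9744: 9744 → 9499 → 9497, then the target.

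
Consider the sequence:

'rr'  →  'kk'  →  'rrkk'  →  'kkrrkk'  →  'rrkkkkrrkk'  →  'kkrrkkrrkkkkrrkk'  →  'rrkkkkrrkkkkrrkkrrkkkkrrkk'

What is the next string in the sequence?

kkrrkkrrkkkkrrkkrrkkkkrrkkkkrrkkrrkkkkrrkk

This is a Fibonacci-style word recurrence s(k) = s(k−2)·s(k−1): e.g. rr·kk = rrkk.
So term 8 is kkrrkkrrkkkkrrkk·rrkkkkrrkkkkrrkkrrkkkkrrkk.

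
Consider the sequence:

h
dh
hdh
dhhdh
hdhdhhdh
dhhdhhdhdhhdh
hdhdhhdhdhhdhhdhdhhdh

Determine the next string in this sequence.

From term 3 onward, concatenate the second-to-last term with the last: h·dh = hdh, dh·hdh = dhhdh, …
So term 8 is dhhdhhdhdhhdh·hdhdhhdhdhhdhhdhdhhdh.

dhhdhhdhdhhdhhdhdhhdhdhhdhhdhdhhdh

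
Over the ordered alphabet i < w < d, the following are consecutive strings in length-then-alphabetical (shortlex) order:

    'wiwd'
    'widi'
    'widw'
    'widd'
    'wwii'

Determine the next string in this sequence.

The successor of wwii increments the rightmost position that isn't already d and resets every position after it to i.

wwiw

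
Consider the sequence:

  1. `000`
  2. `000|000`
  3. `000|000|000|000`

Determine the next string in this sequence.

Every step duplicates the string with '|' between the halves.
So the next term is two copies of 000|000|000|000 with '|' between the halves.

000|000|000|000|000|000|000|000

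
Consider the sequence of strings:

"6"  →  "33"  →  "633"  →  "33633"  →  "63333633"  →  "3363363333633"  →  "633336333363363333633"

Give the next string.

3363363333633633336333363363333633

Each term (from the third on) is the two preceding terms concatenated in order: term 3 = 6·33 = 633.
The next term joins 3363363333633 and 633336333363363333633.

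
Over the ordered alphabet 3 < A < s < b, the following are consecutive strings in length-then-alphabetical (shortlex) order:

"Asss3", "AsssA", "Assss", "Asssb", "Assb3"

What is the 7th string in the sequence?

Assbs

Continuing the enumeration 2 steps past Assb3: Assb3 → AssbA → (answer).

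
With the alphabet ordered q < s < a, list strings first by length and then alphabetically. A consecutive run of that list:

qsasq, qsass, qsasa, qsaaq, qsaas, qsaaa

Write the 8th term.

qaqqs

Advancing 2 positions from qsaaa through qsaaa → qaqqq reaches term 8.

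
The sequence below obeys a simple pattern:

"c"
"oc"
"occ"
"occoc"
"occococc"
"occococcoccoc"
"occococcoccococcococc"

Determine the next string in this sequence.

occococcoccococcococcoccococcoccoc

Each term (from the third on) is the previous term followed by the one before it: term 3 = oc·c = occ.
The next term joins occococcoccococcococc and occococcoccoc.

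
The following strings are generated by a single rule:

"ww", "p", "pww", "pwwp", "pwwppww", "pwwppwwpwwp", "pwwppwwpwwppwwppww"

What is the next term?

pwwppwwpwwppwwppwwpwwppwwpwwp

From term 3 onward, concatenate the last term with the second-to-last: p·ww = pww, pww·p = pwwp, …
Continuing: pwwppwwpwwppwwppww · pwwppwwpwwp gives term 8.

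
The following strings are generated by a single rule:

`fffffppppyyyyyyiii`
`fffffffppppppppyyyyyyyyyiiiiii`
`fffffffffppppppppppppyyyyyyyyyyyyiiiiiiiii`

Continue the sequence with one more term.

fffffffffffppppppppppppppppyyyyyyyyyyyyyyyiiiiiiiiiiii

The n-th term is 2n+3 f's then 4n p's then 3n+3 y's then 3n i's (n = 1, 2, …).
At n = 4 the blocks have lengths 11, 16, 15, 12.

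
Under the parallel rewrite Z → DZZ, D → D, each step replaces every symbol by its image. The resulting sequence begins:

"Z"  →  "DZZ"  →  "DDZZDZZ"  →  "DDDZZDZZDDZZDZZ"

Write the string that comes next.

DDDDZZDZZDDZZDZZDDDZZDZZDDZZDZZ

Applying the rule to each of the 15 symbols of DDDZZDZZDDZZDZZ gives the pieces D D D DZZ DZZ D DZZ DZZ D D DZZ DZZ D DZZ DZZ, which concatenate to the answer.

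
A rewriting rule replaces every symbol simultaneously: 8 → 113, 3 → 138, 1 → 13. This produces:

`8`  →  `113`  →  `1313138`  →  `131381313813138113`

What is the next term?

1313813138113131381313811313138131381131313138

Applying the rule to each of the 18 symbols of 131381313813138113 gives the pieces 13 138 13 138 113 13 138 13 138 113 13 138 13 138 113 13 13 138, which concatenate to the answer.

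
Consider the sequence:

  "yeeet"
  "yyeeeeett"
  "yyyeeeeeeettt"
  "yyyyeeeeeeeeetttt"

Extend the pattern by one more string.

The n-th term is n-1 y's then 2n-1 e's then n-1 t's, where the shown terms are n = 2, 3, 4, 5.
At n = 6 the blocks have lengths 5, 11, 5.

yyyyyeeeeeeeeeeettttt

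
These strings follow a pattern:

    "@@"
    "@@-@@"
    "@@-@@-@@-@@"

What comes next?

s(k+1) = s(k)·-·s(k) — each term doubles the last with '-' between the halves.
Doubling @@-@@-@@-@@ with '-' between the halves:

@@-@@-@@-@@-@@-@@-@@-@@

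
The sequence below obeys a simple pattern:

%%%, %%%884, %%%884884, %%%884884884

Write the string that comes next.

Each term is the previous one with 884 appended.
Applying this once more to %%%884884884:

%%%884884884884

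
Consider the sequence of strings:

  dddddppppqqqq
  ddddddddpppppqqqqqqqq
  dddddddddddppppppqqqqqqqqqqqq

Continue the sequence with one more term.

ddddddddddddddpppppppqqqqqqqqqqqqqqqq

Each string has the form d^{3n+2} p^{n+3} q^{4n} (n = 1, 2, …).
Setting n = 4 gives 14, 7, 16 characters in each block.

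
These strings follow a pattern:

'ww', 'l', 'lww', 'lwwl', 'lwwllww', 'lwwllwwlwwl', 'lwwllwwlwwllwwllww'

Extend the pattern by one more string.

lwwllwwlwwllwwllwwlwwllwwlwwl

Each term (from the third on) is the previous term followed by the one before it: term 3 = l·ww = lww.
Continuing: lwwllwwlwwllwwllww · lwwllwwlwwl gives term 8.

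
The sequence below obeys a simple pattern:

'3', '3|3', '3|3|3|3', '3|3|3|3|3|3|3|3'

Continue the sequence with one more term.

s(k+1) = s(k)·|·s(k) — each term doubles the last with '|' between the halves.
Doubling 3|3|3|3|3|3|3|3 with '|' between the halves:

3|3|3|3|3|3|3|3|3|3|3|3|3|3|3|3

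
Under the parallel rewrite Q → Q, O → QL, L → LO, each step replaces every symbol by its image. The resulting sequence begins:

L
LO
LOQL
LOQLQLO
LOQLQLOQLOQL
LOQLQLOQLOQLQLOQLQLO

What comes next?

Rewriting the 20 symbols of LOQLQLOQLOQLQLOQLQLO one by one yields LO QL Q LO Q LO QL Q LO QL Q LO Q LO QL Q LO Q LO QL; concatenated:

LOQLQLOQLOQLQLOQLQLOQLOQLQLOQLOQL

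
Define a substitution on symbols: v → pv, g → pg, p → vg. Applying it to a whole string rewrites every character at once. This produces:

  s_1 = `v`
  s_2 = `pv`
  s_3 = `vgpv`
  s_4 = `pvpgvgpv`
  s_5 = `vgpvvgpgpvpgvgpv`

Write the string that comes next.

pvpgvgpvpvpgvgpgvgpvvgpgpvpgvgpv

Replace each of the 16 characters of vgpvvgpgpvpgvgpv in place — pv pg vg pv pv pg vg pg vg pv vg pg pv pg vg pv — and concatenate.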